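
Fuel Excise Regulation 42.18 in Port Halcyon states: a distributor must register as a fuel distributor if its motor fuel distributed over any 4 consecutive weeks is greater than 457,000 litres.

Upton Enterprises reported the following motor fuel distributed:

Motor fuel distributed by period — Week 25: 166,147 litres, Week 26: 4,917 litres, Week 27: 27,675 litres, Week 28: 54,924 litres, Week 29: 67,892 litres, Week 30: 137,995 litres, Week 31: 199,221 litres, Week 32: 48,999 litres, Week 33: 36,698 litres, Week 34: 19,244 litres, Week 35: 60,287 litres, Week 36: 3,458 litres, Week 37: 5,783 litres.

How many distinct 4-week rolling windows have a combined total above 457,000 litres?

Week 25–Week 28: 166,147 litres + 4,917 litres + 27,675 litres + 54,924 litres = 253,663 litres (under)
Week 26–Week 29: 4,917 litres + 27,675 litres + 54,924 litres + 67,892 litres = 155,408 litres (under)
Week 27–Week 30: 27,675 litres + 54,924 litres + 67,892 litres + 137,995 litres = 288,486 litres (under)
Week 28–Week 31: 54,924 litres + 67,892 litres + 137,995 litres + 199,221 litres = 460,032 litres (over)
Week 29–Week 32: 67,892 litres + 137,995 litres + 199,221 litres + 48,999 litres = 454,107 litres (under)
Week 30–Week 33: 137,995 litres + 199,221 litres + 48,999 litres + 36,698 litres = 422,913 litres (under)
Week 31–Week 34: 199,221 litres + 48,999 litres + 36,698 litres + 19,244 litres = 304,162 litres (under)
Week 32–Week 35: 48,999 litres + 36,698 litres + 19,244 litres + 60,287 litres = 165,228 litres (under)
Week 33–Week 36: 36,698 litres + 19,244 litres + 60,287 litres + 3,458 litres = 119,687 litres (under)
Week 34–Week 37: 19,244 litres + 60,287 litres + 3,458 litres + 5,783 litres = 88,772 litres (under)
1 window exceeds the threshold.

1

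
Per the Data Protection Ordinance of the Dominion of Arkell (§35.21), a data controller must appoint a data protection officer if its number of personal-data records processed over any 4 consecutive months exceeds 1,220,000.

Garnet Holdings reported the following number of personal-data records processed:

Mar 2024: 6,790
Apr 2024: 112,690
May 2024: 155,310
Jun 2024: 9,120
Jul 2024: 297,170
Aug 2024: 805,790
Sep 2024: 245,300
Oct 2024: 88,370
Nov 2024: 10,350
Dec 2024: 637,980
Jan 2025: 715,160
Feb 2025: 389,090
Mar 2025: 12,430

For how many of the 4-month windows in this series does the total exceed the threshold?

Mar 2024–Jun 2024: 6,790 + 112,690 + 155,310 + 9,120 = 283,910 (under)
Apr 2024–Jul 2024: 112,690 + 155,310 + 9,120 + 297,170 = 574,290 (under)
May 2024–Aug 2024: 155,310 + 9,120 + 297,170 + 805,790 = 1,267,390 (over)
Jun 2024–Sep 2024: 9,120 + 297,170 + 805,790 + 245,300 = 1,357,380 (over)
Jul 2024–Oct 2024: 297,170 + 805,790 + 245,300 + 88,370 = 1,436,630 (over)
Aug 2024–Nov 2024: 805,790 + 245,300 + 88,370 + 10,350 = 1,149,810 (under)
Sep 2024–Dec 2024: 245,300 + 88,370 + 10,350 + 637,980 = 982,000 (under)
Oct 2024–Jan 2025: 88,370 + 10,350 + 637,980 + 715,160 = 1,451,860 (over)
Nov 2024–Feb 2025: 10,350 + 637,980 + 715,160 + 389,090 = 1,752,580 (over)
Dec 2024–Mar 2025: 637,980 + 715,160 + 389,090 + 12,430 = 1,754,660 (over)
6 windows exceed the threshold.

6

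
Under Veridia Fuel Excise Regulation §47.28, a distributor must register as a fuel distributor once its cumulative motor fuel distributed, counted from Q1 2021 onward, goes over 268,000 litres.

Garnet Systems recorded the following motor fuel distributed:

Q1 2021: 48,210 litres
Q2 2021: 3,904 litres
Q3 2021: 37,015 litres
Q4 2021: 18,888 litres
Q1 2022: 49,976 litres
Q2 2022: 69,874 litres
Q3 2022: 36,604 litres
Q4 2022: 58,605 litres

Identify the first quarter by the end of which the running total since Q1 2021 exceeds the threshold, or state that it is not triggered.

Through Q1 2021: 48,210 litres
Through Q2 2021: 52,114 litres
Through Q3 2021: 89,129 litres
Through Q4 2021: 108,017 litres
Through Q1 2022: 157,993 litres
Through Q2 2022: 227,867 litres
Through Q3 2022: 264,471 litres
Through Q4 2022: 323,076 litres ← exceeds threshold

Q4 2022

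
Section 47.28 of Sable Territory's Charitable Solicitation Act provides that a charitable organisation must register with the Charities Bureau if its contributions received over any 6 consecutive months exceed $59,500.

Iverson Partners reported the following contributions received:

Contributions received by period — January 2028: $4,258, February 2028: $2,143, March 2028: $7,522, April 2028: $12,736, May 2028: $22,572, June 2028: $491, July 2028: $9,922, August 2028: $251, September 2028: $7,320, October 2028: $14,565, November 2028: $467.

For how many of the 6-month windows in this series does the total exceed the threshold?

January 2028–June 2028: $4,258 + $2,143 + $7,522 + $12,736 + $22,572 + $491 = $49,722 (under)
February 2028–July 2028: $2,143 + $7,522 + $12,736 + $22,572 + $491 + $9,922 = $55,386 (under)
March 2028–August 2028: $7,522 + $12,736 + $22,572 + $491 + $9,922 + $251 = $53,494 (under)
April 2028–September 2028: $12,736 + $22,572 + $491 + $9,922 + $251 + $7,320 = $53,292 (under)
May 2028–October 2028: $22,572 + $491 + $9,922 + $251 + $7,320 + $14,565 = $55,121 (under)
June 2028–November 2028: $491 + $9,922 + $251 + $7,320 + $14,565 + $467 = $33,016 (under)
0 windows exceed the threshold.

0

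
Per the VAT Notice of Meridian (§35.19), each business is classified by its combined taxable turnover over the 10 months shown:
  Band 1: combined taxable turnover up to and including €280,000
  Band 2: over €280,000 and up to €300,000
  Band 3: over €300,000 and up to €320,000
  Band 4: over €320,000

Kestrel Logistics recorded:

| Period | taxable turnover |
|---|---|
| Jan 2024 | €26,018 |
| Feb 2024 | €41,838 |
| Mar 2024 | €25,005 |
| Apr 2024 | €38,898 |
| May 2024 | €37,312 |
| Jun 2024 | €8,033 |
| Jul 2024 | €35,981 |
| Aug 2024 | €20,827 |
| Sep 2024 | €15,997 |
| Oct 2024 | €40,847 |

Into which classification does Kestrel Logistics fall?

Band 2

Combined taxable turnover: €26,018 + €41,838 + €25,005 + €38,898 + €37,312 + €8,033 + €35,981 + €20,827 + €15,997 + €40,847 = €290,756.
€280,000 < €290,756 ≤ €300,000, so Band 2 applies.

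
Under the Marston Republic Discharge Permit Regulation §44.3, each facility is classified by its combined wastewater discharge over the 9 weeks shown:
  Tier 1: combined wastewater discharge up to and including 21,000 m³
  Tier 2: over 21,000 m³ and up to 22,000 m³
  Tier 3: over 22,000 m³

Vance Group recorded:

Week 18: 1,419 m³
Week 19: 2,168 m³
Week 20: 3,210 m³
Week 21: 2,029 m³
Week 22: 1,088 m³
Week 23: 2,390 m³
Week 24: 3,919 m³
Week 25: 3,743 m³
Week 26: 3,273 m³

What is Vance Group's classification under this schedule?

Tier 3

Combined wastewater discharge: 1,419 m³ + 2,168 m³ + 3,210 m³ + 2,029 m³ + 1,088 m³ + 2,390 m³ + 3,919 m³ + 3,743 m³ + 3,273 m³ = 23,239 m³.
23,239 m³ > 22,000 m³, so Tier 3 applies.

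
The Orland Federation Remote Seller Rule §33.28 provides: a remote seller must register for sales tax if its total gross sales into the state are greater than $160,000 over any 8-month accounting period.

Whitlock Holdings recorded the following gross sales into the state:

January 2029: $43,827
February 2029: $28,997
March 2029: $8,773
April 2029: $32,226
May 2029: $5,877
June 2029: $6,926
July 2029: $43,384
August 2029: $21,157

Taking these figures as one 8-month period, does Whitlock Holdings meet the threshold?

Total gross sales into the state: $43,827 + $28,997 + $8,773 + $32,226 + $5,877 + $6,926 + $43,384 + $21,157 = $191,167.
$191,167 > $160,000, so the threshold is exceeded.

Yes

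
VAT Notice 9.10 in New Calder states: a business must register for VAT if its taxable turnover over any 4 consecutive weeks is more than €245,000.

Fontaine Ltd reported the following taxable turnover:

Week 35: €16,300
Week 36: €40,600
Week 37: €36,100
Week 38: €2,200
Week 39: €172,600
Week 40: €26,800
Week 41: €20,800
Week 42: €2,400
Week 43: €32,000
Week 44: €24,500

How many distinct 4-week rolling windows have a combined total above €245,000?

1

Week 35–Week 38: €16,300 + €40,600 + €36,100 + €2,200 = €95,200 (under)
Week 36–Week 39: €40,600 + €36,100 + €2,200 + €172,600 = €251,500 (over)
Week 37–Week 40: €36,100 + €2,200 + €172,600 + €26,800 = €237,700 (under)
Week 38–Week 41: €2,200 + €172,600 + €26,800 + €20,800 = €222,400 (under)
Week 39–Week 42: €172,600 + €26,800 + €20,800 + €2,400 = €222,600 (under)
Week 40–Week 43: €26,800 + €20,800 + €2,400 + €32,000 = €82,000 (under)
Week 41–Week 44: €20,800 + €2,400 + €32,000 + €24,500 = €79,700 (under)
1 window exceeds the threshold.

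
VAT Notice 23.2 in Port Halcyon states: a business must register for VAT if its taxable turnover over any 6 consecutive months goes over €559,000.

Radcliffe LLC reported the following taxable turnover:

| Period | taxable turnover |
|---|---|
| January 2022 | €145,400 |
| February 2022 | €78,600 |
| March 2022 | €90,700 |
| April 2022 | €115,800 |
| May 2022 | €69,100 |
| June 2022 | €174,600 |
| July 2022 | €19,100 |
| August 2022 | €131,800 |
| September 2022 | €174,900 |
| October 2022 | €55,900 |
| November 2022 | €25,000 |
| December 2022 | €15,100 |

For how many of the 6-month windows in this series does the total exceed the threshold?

January 2022–June 2022: €145,400 + €78,600 + €90,700 + €115,800 + €69,100 + €174,600 = €674,200 (over)
February 2022–July 2022: €78,600 + €90,700 + €115,800 + €69,100 + €174,600 + €19,100 = €547,900 (under)
March 2022–August 2022: €90,700 + €115,800 + €69,100 + €174,600 + €19,100 + €131,800 = €601,100 (over)
April 2022–September 2022: €115,800 + €69,100 + €174,600 + €19,100 + €131,800 + €174,900 = €685,300 (over)
May 2022–October 2022: €69,100 + €174,600 + €19,100 + €131,800 + €174,900 + €55,900 = €625,400 (over)
June 2022–November 2022: €174,600 + €19,100 + €131,800 + €174,900 + €55,900 + €25,000 = €581,300 (over)
July 2022–December 2022: €19,100 + €131,800 + €174,900 + €55,900 + €25,000 + €15,100 = €421,800 (under)
5 windows exceed the threshold.

5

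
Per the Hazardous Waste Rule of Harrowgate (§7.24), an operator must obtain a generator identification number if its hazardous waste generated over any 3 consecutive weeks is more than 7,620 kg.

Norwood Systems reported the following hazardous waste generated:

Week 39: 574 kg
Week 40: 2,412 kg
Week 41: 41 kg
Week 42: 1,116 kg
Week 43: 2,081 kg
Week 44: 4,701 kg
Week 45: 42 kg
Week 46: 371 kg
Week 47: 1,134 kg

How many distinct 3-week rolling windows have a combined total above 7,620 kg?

Week 39–Week 41: 574 kg + 2,412 kg + 41 kg = 3,027 kg (under)
Week 40–Week 42: 2,412 kg + 41 kg + 1,116 kg = 3,569 kg (under)
Week 41–Week 43: 41 kg + 1,116 kg + 2,081 kg = 3,238 kg (under)
Week 42–Week 44: 1,116 kg + 2,081 kg + 4,701 kg = 7,898 kg (over)
Week 43–Week 45: 2,081 kg + 4,701 kg + 42 kg = 6,824 kg (under)
Week 44–Week 46: 4,701 kg + 42 kg + 371 kg = 5,114 kg (under)
Week 45–Week 47: 42 kg + 371 kg + 1,134 kg = 1,547 kg (under)
1 window exceeds the threshold.

1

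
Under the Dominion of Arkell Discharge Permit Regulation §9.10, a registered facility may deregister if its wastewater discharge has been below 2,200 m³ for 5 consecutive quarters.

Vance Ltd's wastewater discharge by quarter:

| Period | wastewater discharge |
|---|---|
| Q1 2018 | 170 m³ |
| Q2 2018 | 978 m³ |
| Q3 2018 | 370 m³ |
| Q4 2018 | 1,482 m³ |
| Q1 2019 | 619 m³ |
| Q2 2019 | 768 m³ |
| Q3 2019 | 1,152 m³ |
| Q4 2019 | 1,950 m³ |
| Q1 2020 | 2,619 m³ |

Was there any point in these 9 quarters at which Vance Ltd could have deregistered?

Quarters below 2,200 m³: Q1 2018, Q2 2018, Q3 2018, Q4 2018, Q1 2019, Q2 2019, Q3 2019, Q4 2019.
Longest run of consecutive quarters below the threshold: 8.
8 ≥ 5, so Vance Ltd became eligible.

Yes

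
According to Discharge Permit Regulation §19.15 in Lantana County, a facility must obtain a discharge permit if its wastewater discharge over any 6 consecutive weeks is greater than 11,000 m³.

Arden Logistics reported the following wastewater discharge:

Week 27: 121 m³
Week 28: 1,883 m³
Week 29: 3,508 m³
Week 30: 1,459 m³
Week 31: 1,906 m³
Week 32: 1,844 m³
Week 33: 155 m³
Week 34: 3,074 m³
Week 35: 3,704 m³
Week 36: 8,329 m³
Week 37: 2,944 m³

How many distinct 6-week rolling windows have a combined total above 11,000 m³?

4

Week 27–Week 32: 121 m³ + 1,883 m³ + 3,508 m³ + 1,459 m³ + 1,906 m³ + 1,844 m³ = 10,721 m³ (under)
Week 28–Week 33: 1,883 m³ + 3,508 m³ + 1,459 m³ + 1,906 m³ + 1,844 m³ + 155 m³ = 10,755 m³ (under)
Week 29–Week 34: 3,508 m³ + 1,459 m³ + 1,906 m³ + 1,844 m³ + 155 m³ + 3,074 m³ = 11,946 m³ (over)
Week 30–Week 35: 1,459 m³ + 1,906 m³ + 1,844 m³ + 155 m³ + 3,074 m³ + 3,704 m³ = 12,142 m³ (over)
Week 31–Week 36: 1,906 m³ + 1,844 m³ + 155 m³ + 3,074 m³ + 3,704 m³ + 8,329 m³ = 19,012 m³ (over)
Week 32–Week 37: 1,844 m³ + 155 m³ + 3,074 m³ + 3,704 m³ + 8,329 m³ + 2,944 m³ = 20,050 m³ (over)
4 windows exceed the threshold.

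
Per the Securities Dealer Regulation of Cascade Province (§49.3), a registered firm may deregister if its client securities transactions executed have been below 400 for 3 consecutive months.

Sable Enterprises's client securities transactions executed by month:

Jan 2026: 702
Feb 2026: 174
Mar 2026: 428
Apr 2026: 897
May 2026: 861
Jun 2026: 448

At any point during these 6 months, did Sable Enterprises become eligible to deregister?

Months below 400: Feb 2026.
Longest run of consecutive months below the threshold: 1.
1 < 3, so Sable Enterprises never became eligible.

No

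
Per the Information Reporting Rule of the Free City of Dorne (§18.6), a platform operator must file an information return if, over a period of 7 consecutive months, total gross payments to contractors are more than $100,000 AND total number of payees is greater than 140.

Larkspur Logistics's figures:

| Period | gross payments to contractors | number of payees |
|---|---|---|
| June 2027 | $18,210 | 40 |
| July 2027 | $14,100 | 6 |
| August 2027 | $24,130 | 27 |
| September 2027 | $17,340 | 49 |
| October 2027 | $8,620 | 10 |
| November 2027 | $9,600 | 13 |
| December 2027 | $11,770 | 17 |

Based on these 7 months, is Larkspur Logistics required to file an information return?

Yes

Total gross payments to contractors: $18,210 + $14,100 + $24,130 + $17,340 + $8,620 + $9,600 + $11,770 = $103,770 (> $100,000).
Total number of payees: 40 + 6 + 27 + 49 + 10 + 13 + 17 = 162 (> 140).
The test is 'and': both thresholds are exceeded.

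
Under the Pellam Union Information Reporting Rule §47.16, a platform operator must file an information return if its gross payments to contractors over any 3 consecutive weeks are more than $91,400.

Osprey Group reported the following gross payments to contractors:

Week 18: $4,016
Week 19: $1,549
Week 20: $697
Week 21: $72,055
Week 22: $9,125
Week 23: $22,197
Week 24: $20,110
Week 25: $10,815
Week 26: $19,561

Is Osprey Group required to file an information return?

Yes

Week 18–Week 20: $4,016 + $1,549 + $697 = $6,262 (under)
Week 19–Week 21: $1,549 + $697 + $72,055 = $74,301 (under)
Week 20–Week 22: $697 + $72,055 + $9,125 = $81,877 (under)
Week 21–Week 23: $72,055 + $9,125 + $22,197 = $103,377 (over)
Week 22–Week 24: $9,125 + $22,197 + $20,110 = $51,432 (under)
Week 23–Week 25: $22,197 + $20,110 + $10,815 = $53,122 (under)
Week 24–Week 26: $20,110 + $10,815 + $19,561 = $50,486 (under)
At least one window exceeds $91,400.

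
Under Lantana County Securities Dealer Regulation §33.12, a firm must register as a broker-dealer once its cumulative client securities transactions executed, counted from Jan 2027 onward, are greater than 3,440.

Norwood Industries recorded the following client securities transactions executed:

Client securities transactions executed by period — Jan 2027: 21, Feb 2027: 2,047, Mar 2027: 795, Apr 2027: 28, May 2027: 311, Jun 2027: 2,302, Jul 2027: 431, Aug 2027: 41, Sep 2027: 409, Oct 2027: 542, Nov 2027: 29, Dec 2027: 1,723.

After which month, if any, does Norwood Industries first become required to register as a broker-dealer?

Through Jan 2027: 21
Through Feb 2027: 2,068
Through Mar 2027: 2,863
Through Apr 2027: 2,891
Through May 2027: 3,202
Through Jun 2027: 5,504 ← exceeds threshold

Jun 2027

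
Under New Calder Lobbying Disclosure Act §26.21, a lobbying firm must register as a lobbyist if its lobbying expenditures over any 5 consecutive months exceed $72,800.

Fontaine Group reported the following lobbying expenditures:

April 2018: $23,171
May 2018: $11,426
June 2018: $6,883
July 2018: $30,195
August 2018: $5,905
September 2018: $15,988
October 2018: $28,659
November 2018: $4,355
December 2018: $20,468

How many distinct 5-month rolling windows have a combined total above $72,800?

4

April 2018–August 2018: $23,171 + $11,426 + $6,883 + $30,195 + $5,905 = $77,580 (over)
May 2018–September 2018: $11,426 + $6,883 + $30,195 + $5,905 + $15,988 = $70,397 (under)
June 2018–October 2018: $6,883 + $30,195 + $5,905 + $15,988 + $28,659 = $87,630 (over)
July 2018–November 2018: $30,195 + $5,905 + $15,988 + $28,659 + $4,355 = $85,102 (over)
August 2018–December 2018: $5,905 + $15,988 + $28,659 + $4,355 + $20,468 = $75,375 (over)
4 windows exceed the threshold.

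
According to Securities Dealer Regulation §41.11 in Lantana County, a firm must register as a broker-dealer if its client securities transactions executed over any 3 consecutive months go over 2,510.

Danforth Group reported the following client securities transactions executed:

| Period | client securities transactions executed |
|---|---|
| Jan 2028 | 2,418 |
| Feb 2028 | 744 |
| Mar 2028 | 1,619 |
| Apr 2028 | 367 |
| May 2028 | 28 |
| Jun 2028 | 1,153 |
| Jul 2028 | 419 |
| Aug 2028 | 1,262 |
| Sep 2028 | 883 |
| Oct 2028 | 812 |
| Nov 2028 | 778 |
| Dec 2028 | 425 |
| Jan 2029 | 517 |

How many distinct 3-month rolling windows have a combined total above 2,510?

5

Jan 2028–Mar 2028: 2,418 + 744 + 1,619 = 4,781 (over)
Feb 2028–Apr 2028: 744 + 1,619 + 367 = 2,730 (over)
Mar 2028–May 2028: 1,619 + 367 + 28 = 2,014 (under)
Apr 2028–Jun 2028: 367 + 28 + 1,153 = 1,548 (under)
May 2028–Jul 2028: 28 + 1,153 + 419 = 1,600 (under)
Jun 2028–Aug 2028: 1,153 + 419 + 1,262 = 2,834 (over)
Jul 2028–Sep 2028: 419 + 1,262 + 883 = 2,564 (over)
Aug 2028–Oct 2028: 1,262 + 883 + 812 = 2,957 (over)
Sep 2028–Nov 2028: 883 + 812 + 778 = 2,473 (under)
Oct 2028–Dec 2028: 812 + 778 + 425 = 2,015 (under)
Nov 2028–Jan 2029: 778 + 425 + 517 = 1,720 (under)
5 windows exceed the threshold.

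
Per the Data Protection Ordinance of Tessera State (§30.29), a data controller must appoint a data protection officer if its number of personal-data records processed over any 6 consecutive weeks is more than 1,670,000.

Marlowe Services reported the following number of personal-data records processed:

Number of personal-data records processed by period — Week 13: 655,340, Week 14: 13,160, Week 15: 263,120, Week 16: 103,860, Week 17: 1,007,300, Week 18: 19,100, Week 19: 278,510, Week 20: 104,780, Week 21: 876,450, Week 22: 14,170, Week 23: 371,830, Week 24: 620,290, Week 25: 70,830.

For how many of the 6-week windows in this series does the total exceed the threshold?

7

Week 13–Week 18: 655,340 + 13,160 + 263,120 + 103,860 + 1,007,300 + 19,100 = 2,061,880 (over)
Week 14–Week 19: 13,160 + 263,120 + 103,860 + 1,007,300 + 19,100 + 278,510 = 1,685,050 (over)
Week 15–Week 20: 263,120 + 103,860 + 1,007,300 + 19,100 + 278,510 + 104,780 = 1,776,670 (over)
Week 16–Week 21: 103,860 + 1,007,300 + 19,100 + 278,510 + 104,780 + 876,450 = 2,390,000 (over)
Week 17–Week 22: 1,007,300 + 19,100 + 278,510 + 104,780 + 876,450 + 14,170 = 2,300,310 (over)
Week 18–Week 23: 19,100 + 278,510 + 104,780 + 876,450 + 14,170 + 371,830 = 1,664,840 (under)
Week 19–Week 24: 278,510 + 104,780 + 876,450 + 14,170 + 371,830 + 620,290 = 2,266,030 (over)
Week 20–Week 25: 104,780 + 876,450 + 14,170 + 371,830 + 620,290 + 70,830 = 2,058,350 (over)
7 windows exceed the threshold.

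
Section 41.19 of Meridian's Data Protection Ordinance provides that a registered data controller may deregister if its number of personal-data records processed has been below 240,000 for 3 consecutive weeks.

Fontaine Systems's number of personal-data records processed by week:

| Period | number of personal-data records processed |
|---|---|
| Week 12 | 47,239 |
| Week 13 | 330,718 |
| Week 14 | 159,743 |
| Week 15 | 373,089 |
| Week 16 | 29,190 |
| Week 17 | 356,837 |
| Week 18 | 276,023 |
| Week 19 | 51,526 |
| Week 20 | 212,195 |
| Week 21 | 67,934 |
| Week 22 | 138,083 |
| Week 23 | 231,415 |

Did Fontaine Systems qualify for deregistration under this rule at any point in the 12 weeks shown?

Yes

Weeks below 240,000: Week 12, Week 14, Week 16, Week 19, Week 20, Week 21, Week 22, Week 23.
Longest run of consecutive weeks below the threshold: 5.
5 ≥ 3, so Fontaine Systems became eligible.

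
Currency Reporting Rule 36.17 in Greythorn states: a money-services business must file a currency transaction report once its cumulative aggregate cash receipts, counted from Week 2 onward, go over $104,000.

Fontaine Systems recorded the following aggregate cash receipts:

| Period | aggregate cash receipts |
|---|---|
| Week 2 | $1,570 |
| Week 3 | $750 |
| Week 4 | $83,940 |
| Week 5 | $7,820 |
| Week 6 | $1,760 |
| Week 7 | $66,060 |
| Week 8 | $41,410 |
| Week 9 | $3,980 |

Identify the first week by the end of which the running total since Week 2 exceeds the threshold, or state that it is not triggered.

Through Week 2: $1,570
Through Week 3: $2,320
Through Week 4: $86,260
Through Week 5: $94,080
Through Week 6: $95,840
Through Week 7: $161,900 ← exceeds threshold

Week 7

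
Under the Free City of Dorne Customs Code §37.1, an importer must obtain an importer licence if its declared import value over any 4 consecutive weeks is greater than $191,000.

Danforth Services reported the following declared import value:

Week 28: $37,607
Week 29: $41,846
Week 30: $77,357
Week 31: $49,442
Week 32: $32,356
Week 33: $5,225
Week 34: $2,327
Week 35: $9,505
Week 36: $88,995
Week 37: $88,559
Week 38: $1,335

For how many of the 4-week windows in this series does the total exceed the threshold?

2

Week 28–Week 31: $37,607 + $41,846 + $77,357 + $49,442 = $206,252 (over)
Week 29–Week 32: $41,846 + $77,357 + $49,442 + $32,356 = $201,001 (over)
Week 30–Week 33: $77,357 + $49,442 + $32,356 + $5,225 = $164,380 (under)
Week 31–Week 34: $49,442 + $32,356 + $5,225 + $2,327 = $89,350 (under)
Week 32–Week 35: $32,356 + $5,225 + $2,327 + $9,505 = $49,413 (under)
Week 33–Week 36: $5,225 + $2,327 + $9,505 + $88,995 = $106,052 (under)
Week 34–Week 37: $2,327 + $9,505 + $88,995 + $88,559 = $189,386 (under)
Week 35–Week 38: $9,505 + $88,995 + $88,559 + $1,335 = $188,394 (under)
2 windows exceed the threshold.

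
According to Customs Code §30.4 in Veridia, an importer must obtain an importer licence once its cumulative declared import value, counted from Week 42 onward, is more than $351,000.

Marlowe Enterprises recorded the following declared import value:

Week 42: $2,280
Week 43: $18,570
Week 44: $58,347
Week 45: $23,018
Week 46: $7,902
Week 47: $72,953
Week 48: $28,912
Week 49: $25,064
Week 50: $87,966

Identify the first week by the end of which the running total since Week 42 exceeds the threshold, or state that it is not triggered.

Through Week 42: $2,280
Through Week 43: $20,850
Through Week 44: $79,197
Through Week 45: $102,215
Through Week 46: $110,117
Through Week 47: $183,070
Through Week 48: $211,982
Through Week 49: $237,046
Through Week 50: $325,012
Final cumulative total $325,012 ≤ $351,000; the threshold is never exceeded.

Not triggered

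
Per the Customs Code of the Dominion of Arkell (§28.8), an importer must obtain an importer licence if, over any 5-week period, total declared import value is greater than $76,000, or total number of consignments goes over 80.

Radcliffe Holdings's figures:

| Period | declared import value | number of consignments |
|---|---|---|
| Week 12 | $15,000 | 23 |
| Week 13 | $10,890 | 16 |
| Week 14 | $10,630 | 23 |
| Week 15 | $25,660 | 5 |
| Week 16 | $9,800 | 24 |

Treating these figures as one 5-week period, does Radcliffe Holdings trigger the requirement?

Yes

Total declared import value: $15,000 + $10,890 + $10,630 + $25,660 + $9,800 = $71,980 (≤ $76,000).
Total number of consignments: 23 + 16 + 23 + 5 + 24 = 91 (> 80).
The test is 'or': at least one threshold is exceeded.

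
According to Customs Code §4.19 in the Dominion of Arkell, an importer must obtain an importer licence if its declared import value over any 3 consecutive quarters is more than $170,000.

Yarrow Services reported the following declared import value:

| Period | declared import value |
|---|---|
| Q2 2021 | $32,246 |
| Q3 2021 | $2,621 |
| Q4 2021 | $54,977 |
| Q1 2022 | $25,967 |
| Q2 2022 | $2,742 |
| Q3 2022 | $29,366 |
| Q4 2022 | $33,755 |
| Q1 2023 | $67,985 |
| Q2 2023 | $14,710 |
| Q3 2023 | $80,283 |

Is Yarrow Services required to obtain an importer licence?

Q2 2021–Q4 2021: $32,246 + $2,621 + $54,977 = $89,844 (under)
Q3 2021–Q1 2022: $2,621 + $54,977 + $25,967 = $83,565 (under)
Q4 2021–Q2 2022: $54,977 + $25,967 + $2,742 = $83,686 (under)
Q1 2022–Q3 2022: $25,967 + $2,742 + $29,366 = $58,075 (under)
Q2 2022–Q4 2022: $2,742 + $29,366 + $33,755 = $65,863 (under)
Q3 2022–Q1 2023: $29,366 + $33,755 + $67,985 = $131,106 (under)
Q4 2022–Q2 2023: $33,755 + $67,985 + $14,710 = $116,450 (under)
Q1 2023–Q3 2023: $67,985 + $14,710 + $80,283 = $162,978 (under)
No window exceeds $170,000.

No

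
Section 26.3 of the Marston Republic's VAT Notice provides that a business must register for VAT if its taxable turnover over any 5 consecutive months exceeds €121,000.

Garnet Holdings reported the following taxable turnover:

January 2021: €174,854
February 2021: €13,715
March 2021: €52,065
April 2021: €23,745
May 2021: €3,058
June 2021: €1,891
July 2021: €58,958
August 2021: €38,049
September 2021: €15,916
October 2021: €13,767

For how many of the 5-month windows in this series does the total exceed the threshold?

January 2021–May 2021: €174,854 + €13,715 + €52,065 + €23,745 + €3,058 = €267,437 (over)
February 2021–June 2021: €13,715 + €52,065 + €23,745 + €3,058 + €1,891 = €94,474 (under)
March 2021–July 2021: €52,065 + €23,745 + €3,058 + €1,891 + €58,958 = €139,717 (over)
April 2021–August 2021: €23,745 + €3,058 + €1,891 + €58,958 + €38,049 = €125,701 (over)
May 2021–September 2021: €3,058 + €1,891 + €58,958 + €38,049 + €15,916 = €117,872 (under)
June 2021–October 2021: €1,891 + €58,958 + €38,049 + €15,916 + €13,767 = €128,581 (over)
4 windows exceed the threshold.

4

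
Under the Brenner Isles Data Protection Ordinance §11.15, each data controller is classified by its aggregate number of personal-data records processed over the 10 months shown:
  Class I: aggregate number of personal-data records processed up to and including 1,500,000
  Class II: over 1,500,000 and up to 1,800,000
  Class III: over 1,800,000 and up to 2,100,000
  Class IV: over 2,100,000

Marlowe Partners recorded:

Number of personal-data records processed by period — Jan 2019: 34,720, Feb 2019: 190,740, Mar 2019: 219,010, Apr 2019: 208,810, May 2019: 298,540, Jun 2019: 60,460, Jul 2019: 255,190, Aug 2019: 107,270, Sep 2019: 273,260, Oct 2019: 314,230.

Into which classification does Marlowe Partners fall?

Class III

Aggregate number of personal-data records processed: 34,720 + 190,740 + 219,010 + 208,810 + 298,540 + 60,460 + 255,190 + 107,270 + 273,260 + 314,230 = 1,962,230.
1,800,000 < 1,962,230 ≤ 2,100,000, so Class III applies.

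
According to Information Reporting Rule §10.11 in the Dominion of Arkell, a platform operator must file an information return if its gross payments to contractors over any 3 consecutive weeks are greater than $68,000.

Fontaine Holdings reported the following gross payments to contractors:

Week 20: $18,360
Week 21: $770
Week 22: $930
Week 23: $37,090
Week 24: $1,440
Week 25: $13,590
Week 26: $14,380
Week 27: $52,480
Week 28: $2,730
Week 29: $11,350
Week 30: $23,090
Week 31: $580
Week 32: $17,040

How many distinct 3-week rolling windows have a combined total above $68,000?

2

Week 20–Week 22: $18,360 + $770 + $930 = $20,060 (under)
Week 21–Week 23: $770 + $930 + $37,090 = $38,790 (under)
Week 22–Week 24: $930 + $37,090 + $1,440 = $39,460 (under)
Week 23–Week 25: $37,090 + $1,440 + $13,590 = $52,120 (under)
Week 24–Week 26: $1,440 + $13,590 + $14,380 = $29,410 (under)
Week 25–Week 27: $13,590 + $14,380 + $52,480 = $80,450 (over)
Week 26–Week 28: $14,380 + $52,480 + $2,730 = $69,590 (over)
Week 27–Week 29: $52,480 + $2,730 + $11,350 = $66,560 (under)
Week 28–Week 30: $2,730 + $11,350 + $23,090 = $37,170 (under)
Week 29–Week 31: $11,350 + $23,090 + $580 = $35,020 (under)
Week 30–Week 32: $23,090 + $580 + $17,040 = $40,710 (under)
2 windows exceed the threshold.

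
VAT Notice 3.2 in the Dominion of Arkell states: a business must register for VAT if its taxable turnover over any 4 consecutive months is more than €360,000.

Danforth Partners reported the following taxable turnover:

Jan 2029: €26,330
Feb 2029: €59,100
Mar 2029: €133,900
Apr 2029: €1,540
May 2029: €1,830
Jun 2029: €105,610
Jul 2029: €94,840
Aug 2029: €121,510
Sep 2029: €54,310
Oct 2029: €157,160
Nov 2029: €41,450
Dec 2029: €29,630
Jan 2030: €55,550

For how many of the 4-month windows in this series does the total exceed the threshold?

Jan 2029–Apr 2029: €26,330 + €59,100 + €133,900 + €1,540 = €220,870 (under)
Feb 2029–May 2029: €59,100 + €133,900 + €1,540 + €1,830 = €196,370 (under)
Mar 2029–Jun 2029: €133,900 + €1,540 + €1,830 + €105,610 = €242,880 (under)
Apr 2029–Jul 2029: €1,540 + €1,830 + €105,610 + €94,840 = €203,820 (under)
May 2029–Aug 2029: €1,830 + €105,610 + €94,840 + €121,510 = €323,790 (under)
Jun 2029–Sep 2029: €105,610 + €94,840 + €121,510 + €54,310 = €376,270 (over)
Jul 2029–Oct 2029: €94,840 + €121,510 + €54,310 + €157,160 = €427,820 (over)
Aug 2029–Nov 2029: €121,510 + €54,310 + €157,160 + €41,450 = €374,430 (over)
Sep 2029–Dec 2029: €54,310 + €157,160 + €41,450 + €29,630 = €282,550 (under)
Oct 2029–Jan 2030: €157,160 + €41,450 + €29,630 + €55,550 = €283,790 (under)
3 windows exceed the threshold.

3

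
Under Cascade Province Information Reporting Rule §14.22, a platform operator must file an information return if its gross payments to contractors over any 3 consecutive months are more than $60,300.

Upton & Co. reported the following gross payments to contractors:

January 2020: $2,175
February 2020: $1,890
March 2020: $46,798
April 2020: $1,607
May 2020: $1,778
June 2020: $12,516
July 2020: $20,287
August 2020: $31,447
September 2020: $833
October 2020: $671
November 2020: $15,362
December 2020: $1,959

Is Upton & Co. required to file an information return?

January 2020–March 2020: $2,175 + $1,890 + $46,798 = $50,863 (under)
February 2020–April 2020: $1,890 + $46,798 + $1,607 = $50,295 (under)
March 2020–May 2020: $46,798 + $1,607 + $1,778 = $50,183 (under)
April 2020–June 2020: $1,607 + $1,778 + $12,516 = $15,901 (under)
May 2020–July 2020: $1,778 + $12,516 + $20,287 = $34,581 (under)
June 2020–August 2020: $12,516 + $20,287 + $31,447 = $64,250 (over)
July 2020–September 2020: $20,287 + $31,447 + $833 = $52,567 (under)
August 2020–October 2020: $31,447 + $833 + $671 = $32,951 (under)
September 2020–November 2020: $833 + $671 + $15,362 = $16,866 (under)
October 2020–December 2020: $671 + $15,362 + $1,959 = $17,992 (under)
At least one window exceeds $60,300.

Yes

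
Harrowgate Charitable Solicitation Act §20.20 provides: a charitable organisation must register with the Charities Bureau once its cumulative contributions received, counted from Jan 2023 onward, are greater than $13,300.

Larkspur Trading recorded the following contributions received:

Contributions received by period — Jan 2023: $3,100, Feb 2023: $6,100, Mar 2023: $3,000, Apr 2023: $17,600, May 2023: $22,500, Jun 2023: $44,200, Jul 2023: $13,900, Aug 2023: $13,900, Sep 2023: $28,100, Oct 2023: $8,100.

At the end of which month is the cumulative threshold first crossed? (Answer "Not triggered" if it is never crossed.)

Through Jan 2023: $3,100
Through Feb 2023: $9,200
Through Mar 2023: $12,200
Through Apr 2023: $29,800 ← exceeds threshold

Apr 2023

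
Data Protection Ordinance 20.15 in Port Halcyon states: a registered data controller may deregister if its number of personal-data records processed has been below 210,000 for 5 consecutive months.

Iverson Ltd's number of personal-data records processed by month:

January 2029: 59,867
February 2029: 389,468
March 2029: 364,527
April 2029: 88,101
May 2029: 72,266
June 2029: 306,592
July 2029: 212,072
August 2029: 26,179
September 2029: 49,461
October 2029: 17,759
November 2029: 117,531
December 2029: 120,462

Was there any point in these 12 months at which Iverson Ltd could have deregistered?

Months below 210,000: January 2029, April 2029, May 2029, August 2029, September 2029, October 2029, November 2029, December 2029.
Longest run of consecutive months below the threshold: 5.
5 ≥ 5, so Iverson Ltd became eligible.

Yes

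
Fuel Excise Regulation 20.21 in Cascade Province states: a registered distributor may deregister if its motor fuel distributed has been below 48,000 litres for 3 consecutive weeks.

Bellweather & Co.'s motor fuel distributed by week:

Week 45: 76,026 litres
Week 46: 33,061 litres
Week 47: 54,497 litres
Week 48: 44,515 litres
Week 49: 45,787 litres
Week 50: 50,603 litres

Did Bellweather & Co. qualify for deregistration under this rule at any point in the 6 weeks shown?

Weeks below 48,000 litres: Week 46, Week 48, Week 49.
Longest run of consecutive weeks below the threshold: 2.
2 < 3, so Bellweather & Co. never became eligible.

No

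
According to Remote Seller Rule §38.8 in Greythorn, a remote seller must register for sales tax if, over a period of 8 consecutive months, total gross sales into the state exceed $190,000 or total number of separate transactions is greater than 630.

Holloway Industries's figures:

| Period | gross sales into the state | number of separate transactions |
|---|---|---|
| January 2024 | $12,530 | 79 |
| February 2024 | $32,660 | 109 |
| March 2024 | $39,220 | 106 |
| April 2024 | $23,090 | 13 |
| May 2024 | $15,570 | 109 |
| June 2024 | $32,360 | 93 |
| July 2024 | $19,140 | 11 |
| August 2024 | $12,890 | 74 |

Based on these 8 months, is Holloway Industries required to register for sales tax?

No

Total gross sales into the state: $12,530 + $32,660 + $39,220 + $23,090 + $15,570 + $32,360 + $19,140 + $12,890 = $187,460 (≤ $190,000).
Total number of separate transactions: 79 + 109 + 106 + 13 + 109 + 93 + 11 + 74 = 594 (≤ 630).
The test is 'or': neither threshold is exceeded.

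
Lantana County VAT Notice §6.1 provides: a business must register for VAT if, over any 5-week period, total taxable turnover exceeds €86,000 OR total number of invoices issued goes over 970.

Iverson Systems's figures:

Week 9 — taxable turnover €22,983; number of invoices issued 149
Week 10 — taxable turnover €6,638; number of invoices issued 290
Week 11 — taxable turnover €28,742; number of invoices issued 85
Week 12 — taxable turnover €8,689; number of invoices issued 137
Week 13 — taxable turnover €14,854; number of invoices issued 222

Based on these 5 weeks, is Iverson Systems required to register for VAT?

Total taxable turnover: €22,983 + €6,638 + €28,742 + €8,689 + €14,854 = €81,906 (≤ €86,000).
Total number of invoices issued: 149 + 290 + 85 + 137 + 222 = 883 (≤ 970).
The test is 'or': neither threshold is exceeded.

No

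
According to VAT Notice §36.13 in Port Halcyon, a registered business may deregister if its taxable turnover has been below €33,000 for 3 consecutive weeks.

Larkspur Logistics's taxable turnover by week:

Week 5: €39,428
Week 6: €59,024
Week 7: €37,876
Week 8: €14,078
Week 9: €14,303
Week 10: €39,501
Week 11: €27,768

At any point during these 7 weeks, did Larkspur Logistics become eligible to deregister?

Weeks below €33,000: Week 8, Week 9, Week 11.
Longest run of consecutive weeks below the threshold: 2.
2 < 3, so Larkspur Logistics never became eligible.

No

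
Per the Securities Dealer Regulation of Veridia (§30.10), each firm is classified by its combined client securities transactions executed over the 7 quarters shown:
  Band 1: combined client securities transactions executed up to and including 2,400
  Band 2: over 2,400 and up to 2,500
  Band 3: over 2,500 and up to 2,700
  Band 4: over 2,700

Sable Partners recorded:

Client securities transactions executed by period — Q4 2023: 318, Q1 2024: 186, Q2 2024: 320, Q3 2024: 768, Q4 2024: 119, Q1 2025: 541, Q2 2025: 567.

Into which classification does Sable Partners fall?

Band 4

Combined client securities transactions executed: 318 + 186 + 320 + 768 + 119 + 541 + 567 = 2,819.
2,819 > 2,700, so Band 4 applies.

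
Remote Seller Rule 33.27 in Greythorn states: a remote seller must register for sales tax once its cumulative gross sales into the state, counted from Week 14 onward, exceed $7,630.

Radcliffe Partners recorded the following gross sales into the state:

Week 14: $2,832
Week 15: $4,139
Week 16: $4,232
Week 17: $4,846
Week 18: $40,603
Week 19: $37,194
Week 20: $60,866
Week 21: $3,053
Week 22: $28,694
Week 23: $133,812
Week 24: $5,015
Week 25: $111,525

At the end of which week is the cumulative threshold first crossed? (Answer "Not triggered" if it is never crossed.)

Through Week 14: $2,832
Through Week 15: $6,971
Through Week 16: $11,203 ← exceeds threshold

Week 16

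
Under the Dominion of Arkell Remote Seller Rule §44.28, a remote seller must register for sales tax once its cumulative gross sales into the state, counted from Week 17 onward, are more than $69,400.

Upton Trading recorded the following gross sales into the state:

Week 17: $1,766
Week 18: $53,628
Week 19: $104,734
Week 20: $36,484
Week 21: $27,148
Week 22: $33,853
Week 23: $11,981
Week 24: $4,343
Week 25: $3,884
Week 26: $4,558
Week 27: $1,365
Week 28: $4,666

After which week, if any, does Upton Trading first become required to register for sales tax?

Through Week 17: $1,766
Through Week 18: $55,394
Through Week 19: $160,128 ← exceeds threshold

Week 19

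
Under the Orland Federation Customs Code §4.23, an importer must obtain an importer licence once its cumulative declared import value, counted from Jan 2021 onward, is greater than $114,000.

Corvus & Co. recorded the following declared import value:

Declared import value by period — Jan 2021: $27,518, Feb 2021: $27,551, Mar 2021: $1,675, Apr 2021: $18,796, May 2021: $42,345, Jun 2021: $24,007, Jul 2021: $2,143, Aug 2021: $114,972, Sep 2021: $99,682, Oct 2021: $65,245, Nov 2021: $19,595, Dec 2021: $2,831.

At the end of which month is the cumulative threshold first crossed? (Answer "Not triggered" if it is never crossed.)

Through Jan 2021: $27,518
Through Feb 2021: $55,069
Through Mar 2021: $56,744
Through Apr 2021: $75,540
Through May 2021: $117,885 ← exceeds threshold

May 2021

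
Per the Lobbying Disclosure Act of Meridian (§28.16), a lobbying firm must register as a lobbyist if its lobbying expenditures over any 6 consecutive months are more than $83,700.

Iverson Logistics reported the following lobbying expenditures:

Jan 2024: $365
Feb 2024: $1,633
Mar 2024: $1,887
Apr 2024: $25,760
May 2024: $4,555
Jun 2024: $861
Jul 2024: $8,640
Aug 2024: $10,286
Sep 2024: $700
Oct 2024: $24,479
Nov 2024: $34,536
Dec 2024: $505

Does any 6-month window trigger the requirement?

No

Jan 2024–Jun 2024: $365 + $1,633 + $1,887 + $25,760 + $4,555 + $861 = $35,061 (under)
Feb 2024–Jul 2024: $1,633 + $1,887 + $25,760 + $4,555 + $861 + $8,640 = $43,336 (under)
Mar 2024–Aug 2024: $1,887 + $25,760 + $4,555 + $861 + $8,640 + $10,286 = $51,989 (under)
Apr 2024–Sep 2024: $25,760 + $4,555 + $861 + $8,640 + $10,286 + $700 = $50,802 (under)
May 2024–Oct 2024: $4,555 + $861 + $8,640 + $10,286 + $700 + $24,479 = $49,521 (under)
Jun 2024–Nov 2024: $861 + $8,640 + $10,286 + $700 + $24,479 + $34,536 = $79,502 (under)
Jul 2024–Dec 2024: $8,640 + $10,286 + $700 + $24,479 + $34,536 + $505 = $79,146 (under)
No window exceeds $83,700.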